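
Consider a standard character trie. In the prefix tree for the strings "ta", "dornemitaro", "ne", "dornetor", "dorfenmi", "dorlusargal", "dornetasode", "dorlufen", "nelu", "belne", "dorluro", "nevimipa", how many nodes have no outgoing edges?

A leaf is a node with no children — equivalently, the end of a word that is not a proper prefix of any other stored word.
Those words: "belne", "dorfenmi", "dorlufen", "dorluro", "dorlusargal", "dornemitaro", "dornetasode", "dornetor", "nelu", "nevimipa", "ta"
Leaf count: 11

11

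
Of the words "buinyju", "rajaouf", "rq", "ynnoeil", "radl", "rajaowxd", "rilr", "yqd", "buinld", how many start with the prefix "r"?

5

Walk to "r"; the words in its subtree are exactly those with that prefix.
Matches: "radl", "rajaouf", "rajaowxd", "rilr", "rq"
Count: 5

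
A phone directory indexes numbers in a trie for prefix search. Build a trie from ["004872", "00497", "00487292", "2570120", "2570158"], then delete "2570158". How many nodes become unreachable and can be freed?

Walk "2570158" from the leaf back toward the root, removing each node that no remaining word uses.
The suffix "58" (2 nodes) is used only by "2570158"; the node for "25701" still has the child "2", so pruning stops there.
Nodes removed: 2

2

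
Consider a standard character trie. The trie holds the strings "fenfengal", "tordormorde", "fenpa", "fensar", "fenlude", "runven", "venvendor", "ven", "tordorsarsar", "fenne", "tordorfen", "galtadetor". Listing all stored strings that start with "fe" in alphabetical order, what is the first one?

Filter for "fe…" and sort: "fenfengal", "fenlude", "fenne", "fenpa", "fensar"
The 1st is fenfengal.

fenfengal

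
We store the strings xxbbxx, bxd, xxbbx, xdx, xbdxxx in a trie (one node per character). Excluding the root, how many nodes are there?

16

Trie structure (* marks end of a word):
(root)
├─ b
│  └─ x
│     └─ d *
└─ x
   ├─ b
   │  └─ d
   │     └─ x
   │        └─ x
   │           └─ x *
   ├─ d
   │  └─ x *
   └─ x
      └─ b
         └─ b
            └─ x *
               └─ x *
Counting every labelled node above: 16.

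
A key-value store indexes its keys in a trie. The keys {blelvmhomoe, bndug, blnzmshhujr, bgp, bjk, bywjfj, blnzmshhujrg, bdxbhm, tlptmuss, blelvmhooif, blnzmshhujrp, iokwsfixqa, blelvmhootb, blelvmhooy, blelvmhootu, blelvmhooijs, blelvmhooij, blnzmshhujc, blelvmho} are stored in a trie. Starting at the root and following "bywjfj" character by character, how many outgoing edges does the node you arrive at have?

0

Follow the path "bywjfj" to its node, then look at its outgoing edges.
No stored string extends past "bywjfj".
That node has 0 child edges.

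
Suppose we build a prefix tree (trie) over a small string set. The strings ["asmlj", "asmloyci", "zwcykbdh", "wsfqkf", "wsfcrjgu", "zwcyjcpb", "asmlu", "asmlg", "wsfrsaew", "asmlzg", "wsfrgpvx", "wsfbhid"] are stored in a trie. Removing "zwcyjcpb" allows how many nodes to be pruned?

4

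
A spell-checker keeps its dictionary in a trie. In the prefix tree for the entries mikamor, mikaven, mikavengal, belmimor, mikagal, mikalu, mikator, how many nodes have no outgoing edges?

6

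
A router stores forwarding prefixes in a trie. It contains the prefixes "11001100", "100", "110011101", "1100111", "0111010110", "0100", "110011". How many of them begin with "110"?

Filter for entries beginning with "110":
Matches: "110011", "11001100", "1100111", "110011101"
Count: 4

4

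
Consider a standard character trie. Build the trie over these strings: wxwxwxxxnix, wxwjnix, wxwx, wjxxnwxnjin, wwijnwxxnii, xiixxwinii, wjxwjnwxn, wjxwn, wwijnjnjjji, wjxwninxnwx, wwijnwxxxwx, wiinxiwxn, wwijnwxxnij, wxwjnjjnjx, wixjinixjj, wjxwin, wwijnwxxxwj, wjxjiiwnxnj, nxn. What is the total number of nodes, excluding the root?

Count nodes per top-level branch (shared prefixes stored once):
  'n'-branch (nxn): 3 nodes
  'w'-branch (wiinxiwxn, wixjinixjj, wjxjiiwnxnj, wjxwin, wjxwjnwxn, wjxwn, wjxwninxnwx, wjxxnwxnjin, wwijnjnjjji, wwijnwxxnii, wwijnwxxnij, wwijnwxxxwj, wwijnwxxxwx, wxwjnix, wxwjnjjnjx, wxwx, wxwxwxxxnix): 90 nodes
  'x'-branch (xiixxwinii): 10 nodes
Sum: 103

103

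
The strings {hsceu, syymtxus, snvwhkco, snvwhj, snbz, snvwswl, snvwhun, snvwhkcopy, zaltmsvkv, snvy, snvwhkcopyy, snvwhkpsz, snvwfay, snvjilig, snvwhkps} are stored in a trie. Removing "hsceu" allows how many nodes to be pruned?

After clearing the end-marker at "hsceu", prune upward until reaching a node still needed by another word.
No other word shares any prefix with "hsceu", so all 5 of its nodes go.
Nodes removed: 5

5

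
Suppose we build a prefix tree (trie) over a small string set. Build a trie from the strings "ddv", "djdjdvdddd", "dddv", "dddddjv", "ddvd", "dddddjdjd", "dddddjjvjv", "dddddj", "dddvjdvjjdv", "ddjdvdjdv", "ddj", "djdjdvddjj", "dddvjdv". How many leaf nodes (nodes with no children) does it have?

A leaf is a node with no children — equivalently, the end of a word that is not a proper prefix of any other stored word.
Those words: "dddddjdjd", "dddddjjvjv", "dddddjv", "dddvjdvjjdv", "ddjdvdjdv", "ddvd", "djdjdvdddd", "djdjdvddjj"
Leaf count: 8

8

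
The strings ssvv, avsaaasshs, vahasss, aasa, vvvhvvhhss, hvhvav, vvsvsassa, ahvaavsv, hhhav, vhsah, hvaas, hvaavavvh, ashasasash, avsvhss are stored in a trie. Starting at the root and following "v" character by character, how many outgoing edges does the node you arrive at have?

Walk "v" from the root, arriving at one node.
Distinct next characters after "v": a, h, v.
That node has 3 child edges.

3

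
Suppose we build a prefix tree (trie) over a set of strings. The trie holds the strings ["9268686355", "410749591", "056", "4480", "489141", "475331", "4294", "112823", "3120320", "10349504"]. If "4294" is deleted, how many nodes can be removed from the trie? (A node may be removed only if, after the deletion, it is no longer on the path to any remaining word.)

Walk "4294" from the leaf back toward the root, removing each node that no remaining word uses.
The suffix "294" (3 nodes) is used only by "4294"; the node for "4" still has the child "1", so pruning stops there.
Nodes removed: 3

3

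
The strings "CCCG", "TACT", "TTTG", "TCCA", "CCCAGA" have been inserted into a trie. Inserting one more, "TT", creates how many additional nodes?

Every character of "TT" already lies on an existing path (it is a prefix of some stored word).
No new nodes are needed: 0.

0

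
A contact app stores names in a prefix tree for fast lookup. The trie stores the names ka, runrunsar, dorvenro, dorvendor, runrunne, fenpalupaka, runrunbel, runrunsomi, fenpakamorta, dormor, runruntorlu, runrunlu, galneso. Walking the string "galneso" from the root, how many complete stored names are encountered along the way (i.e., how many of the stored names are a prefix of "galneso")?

1

Check each prefix of "galneso" against the stored set — each match is an end-marker on the path.
Prefixes of the query that are stored words: "galneso"
Count: 1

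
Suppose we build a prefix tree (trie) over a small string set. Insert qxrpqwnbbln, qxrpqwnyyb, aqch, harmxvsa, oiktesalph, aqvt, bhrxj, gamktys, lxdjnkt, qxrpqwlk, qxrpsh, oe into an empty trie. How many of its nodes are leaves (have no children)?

12

Leaves are exactly the stored words that no other stored word extends.
Those words: "aqch", "aqvt", "bhrxj", "gamktys", "harmxvsa", "lxdjnkt", "oe", "oiktesalph", "qxrpqwlk", "qxrpqwnbbln", "qxrpqwnyyb", "qxrpsh"
Leaf count: 12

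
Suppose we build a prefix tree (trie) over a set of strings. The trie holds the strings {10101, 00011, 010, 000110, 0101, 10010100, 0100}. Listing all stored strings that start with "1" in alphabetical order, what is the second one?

10101

Filter for "1…" and sort: "10010100", "10101"
The 2nd is 10101.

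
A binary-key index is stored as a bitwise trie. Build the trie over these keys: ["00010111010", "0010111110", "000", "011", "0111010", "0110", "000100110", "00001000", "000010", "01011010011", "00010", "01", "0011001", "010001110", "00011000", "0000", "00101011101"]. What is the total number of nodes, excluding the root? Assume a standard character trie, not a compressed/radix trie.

Trace insertions, counting only characters that open a new branch:
  "00010111010" → 11 new (0, 0, 0, 1, 0, 1, 1, 1, 0, 1, 0)
  "0010111110" → prefix "00" already present; 8 new (1, 0, 1, 1, 1, 1, 1, 0)
  "000" → prefix "000" already present; 0 new (none)
  "011" → prefix "0" already present; 2 new (1, 1)
  "0111010" → prefix "011" already present; 4 new (1, 0, 1, 0)
  "0110" → prefix "011" already present; 1 new (0)
  "000100110" → prefix "00010" already present; 4 new (0, 1, 1, 0)
  "00001000" → prefix "000" already present; 5 new (0, 1, 0, 0, 0)
  "000010" → prefix "000010" already present; 0 new (none)
  "01011010011" → prefix "01" already present; 9 new (0, 1, 1, 0, 1, 0, 0, 1, 1)
  "00010" → prefix "00010" already present; 0 new (none)
  "01" → prefix "01" already present; 0 new (none)
  "0011001" → prefix "001" already present; 4 new (1, 0, 0, 1)
  "010001110" → prefix "010" already present; 6 new (0, 0, 1, 1, 1, 0)
  "00011000" → prefix "0001" already present; 4 new (1, 0, 0, 0)
  "0000" → prefix "0000" already present; 0 new (none)
  "00101011101" → prefix "00101" already present; 6 new (0, 1, 1, 1, 0, 1)
Total nodes = 11 + 8 + 0 + 2 + 4 + 1 + 4 + 5 + 0 + 9 + 0 + 0 + 4 + 6 + 4 + 0 + 6 = 64

64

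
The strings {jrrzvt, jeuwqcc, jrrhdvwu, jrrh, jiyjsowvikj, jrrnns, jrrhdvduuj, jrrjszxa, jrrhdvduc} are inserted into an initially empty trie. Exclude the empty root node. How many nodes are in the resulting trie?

40

Trace insertions, counting only characters that open a new branch:
  "jrrzvt" → 6 new (j, r, r, z, v, t)
  "jeuwqcc" → prefix "j" already present; 6 new (e, u, w, q, c, c)
  "jrrhdvwu" → prefix "jrr" already present; 5 new (h, d, v, w, u)
  "jrrh" → prefix "jrrh" already present; 0 new (none)
  "jiyjsowvikj" → prefix "j" already present; 10 new (i, y, j, s, o, w, v, i, k, j)
  "jrrnns" → prefix "jrr" already present; 3 new (n, n, s)
  "jrrhdvduuj" → prefix "jrrhdv" already present; 4 new (d, u, u, j)
  "jrrjszxa" → prefix "jrr" already present; 5 new (j, s, z, x, a)
  "jrrhdvduc" → prefix "jrrhdvdu" already present; 1 new (c)
Total nodes = 6 + 6 + 5 + 0 + 10 + 3 + 4 + 5 + 1 = 40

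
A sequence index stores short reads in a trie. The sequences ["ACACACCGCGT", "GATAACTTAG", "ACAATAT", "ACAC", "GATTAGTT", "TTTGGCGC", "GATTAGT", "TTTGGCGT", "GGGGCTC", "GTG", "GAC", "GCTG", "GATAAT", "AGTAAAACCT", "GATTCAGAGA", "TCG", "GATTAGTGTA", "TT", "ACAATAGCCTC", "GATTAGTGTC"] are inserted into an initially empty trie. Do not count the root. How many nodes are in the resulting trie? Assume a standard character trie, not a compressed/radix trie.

Insert word by word; a character creates a node only if that edge doesn't already exist:
  "ACACACCGCGT" → 11 new (A, C, A, C, A, C, C, G, C, G, T)
  "GATAACTTAG" → 10 new (G, A, T, A, A, C, T, T, A, G)
  "ACAATAT" → prefix "ACA" already present; 4 new (A, T, A, T)
  "ACAC" → prefix "ACAC" already present; 0 new (none)
  "GATTAGTT" → prefix "GAT" already present; 5 new (T, A, G, T, T)
  "TTTGGCGC" → 8 new (T, T, T, G, G, C, G, C)
  "GATTAGT" → prefix "GATTAGT" already present; 0 new (none)
  "TTTGGCGT" → prefix "TTTGGCG" already present; 1 new (T)
  "GGGGCTC" → prefix "G" already present; 6 new (G, G, G, C, T, C)
  "GTG" → prefix "G" already present; 2 new (T, G)
  "GAC" → prefix "GA" already present; 1 new (C)
  "GCTG" → prefix "G" already present; 3 new (C, T, G)
  "GATAAT" → prefix "GATAA" already present; 1 new (T)
  "AGTAAAACCT" → prefix "A" already present; 9 new (G, T, A, A, A, A, C, C, T)
  "GATTCAGAGA" → prefix "GATT" already present; 6 new (C, A, G, A, G, A)
  "TCG" → prefix "T" already present; 2 new (C, G)
  "GATTAGTGTA" → prefix "GATTAGT" already present; 3 new (G, T, A)
  "TT" → prefix "TT" already present; 0 new (none)
  "ACAATAGCCTC" → prefix "ACAATA" already present; 5 new (G, C, C, T, C)
  "GATTAGTGTC" → prefix "GATTAGTGT" already present; 1 new (C)
Total nodes = 11 + 10 + 4 + 0 + 5 + 8 + 0 + 1 + 6 + 2 + 1 + 3 + 1 + 9 + 6 + 2 + 3 + 0 + 5 + 1 = 78

78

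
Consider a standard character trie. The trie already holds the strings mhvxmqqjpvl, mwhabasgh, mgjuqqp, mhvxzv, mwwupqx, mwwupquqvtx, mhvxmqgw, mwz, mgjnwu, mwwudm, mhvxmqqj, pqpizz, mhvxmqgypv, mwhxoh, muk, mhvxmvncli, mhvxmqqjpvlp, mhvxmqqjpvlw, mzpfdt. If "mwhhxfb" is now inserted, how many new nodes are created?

4

The longest prefix of "mwhhxfb" already in the trie is "mwh" (length 3).
New nodes needed: |"mwhhxfb"| − 3 = 7 − 3 = 4.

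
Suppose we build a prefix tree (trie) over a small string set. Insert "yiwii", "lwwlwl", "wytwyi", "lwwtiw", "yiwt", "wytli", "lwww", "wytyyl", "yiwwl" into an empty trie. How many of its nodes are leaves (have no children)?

Leaves are exactly the stored words that no other stored word extends.
Those words: "lwwlwl", "lwwtiw", "lwww", "wytli", "wytwyi", "wytyyl", "yiwii", "yiwt", "yiwwl"
Leaf count: 9

9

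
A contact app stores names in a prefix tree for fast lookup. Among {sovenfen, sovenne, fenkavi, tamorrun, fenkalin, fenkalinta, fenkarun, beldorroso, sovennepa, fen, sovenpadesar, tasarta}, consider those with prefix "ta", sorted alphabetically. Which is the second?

tasarta

Words with prefix "ta", in lexicographic order: "tamorrun", "tasarta"
The 2nd is tasarta.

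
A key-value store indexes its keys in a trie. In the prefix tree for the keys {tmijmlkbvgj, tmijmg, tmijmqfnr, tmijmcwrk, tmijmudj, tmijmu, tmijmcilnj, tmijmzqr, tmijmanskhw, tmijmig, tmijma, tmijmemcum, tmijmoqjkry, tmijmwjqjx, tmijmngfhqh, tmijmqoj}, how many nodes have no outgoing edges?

14

A leaf is a node with no children — equivalently, the end of a word that is not a proper prefix of any other stored word.
Those words: "tmijmanskhw", "tmijmcilnj", "tmijmcwrk", "tmijmemcum", "tmijmg", "tmijmig", "tmijmlkbvgj", "tmijmngfhqh", "tmijmoqjkry", "tmijmqfnr", "tmijmqoj", "tmijmudj", "tmijmwjqjx", "tmijmzqr"
Leaf count: 14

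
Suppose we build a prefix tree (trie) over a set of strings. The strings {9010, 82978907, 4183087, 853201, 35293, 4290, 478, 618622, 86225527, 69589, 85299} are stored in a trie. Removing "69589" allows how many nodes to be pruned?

4

Walk "69589" from the leaf back toward the root, removing each node that no remaining word uses.
The suffix "9589" (4 nodes) is used only by "69589"; the node for "6" still has the child "1", so pruning stops there.
Nodes removed: 4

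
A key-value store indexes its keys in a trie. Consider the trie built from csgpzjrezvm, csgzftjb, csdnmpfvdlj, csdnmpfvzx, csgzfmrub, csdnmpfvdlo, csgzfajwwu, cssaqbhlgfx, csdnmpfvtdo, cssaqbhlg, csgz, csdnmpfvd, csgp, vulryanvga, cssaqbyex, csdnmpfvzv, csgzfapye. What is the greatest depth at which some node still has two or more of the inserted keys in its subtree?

10

Equivalently: take the maximum, over all pairs, of their longest common prefix length.
e.g. "csdnmpfvdlj" and "csdnmpfvdlo" share the prefix "csdnmpfvdl" of length 10; no pair shares a longer one.
Longest shared-prefix length: 10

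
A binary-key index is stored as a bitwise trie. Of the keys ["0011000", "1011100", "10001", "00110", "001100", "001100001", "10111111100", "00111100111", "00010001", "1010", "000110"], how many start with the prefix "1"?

4

Filter for entries beginning with "1":
Words under "1": 10001, 1010, 1011100, 10111111100
Count: 4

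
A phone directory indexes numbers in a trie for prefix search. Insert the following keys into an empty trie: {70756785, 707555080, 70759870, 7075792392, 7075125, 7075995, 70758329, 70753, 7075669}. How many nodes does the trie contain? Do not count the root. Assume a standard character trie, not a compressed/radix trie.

Trie structure (* marks end of a word):
(root)
└─ 7
   └─ 0
      └─ 7
         └─ 5
            ├─ 1
            │  └─ 2
            │     └─ 5 *
            ├─ 3 *
            ├─ 5
            │  └─ 5
            │     └─ 0
            │        └─ 8
            │           └─ 0 *
            ├─ 6
            │  ├─ 6
            │  │  └─ 9 *
            │  └─ 7
            │     └─ 8
            │        └─ 5 *
            ├─ 7
            │  └─ 9
            │     └─ 2
            │        └─ 3
            │           └─ 9
            │              └─ 2 *
            ├─ 8
            │  └─ 3
            │     └─ 2
            │        └─ 9 *
            └─ 9
               ├─ 8
               │  └─ 7
               │     └─ 0 *
               └─ 9
                  └─ 5 *
Counting every labelled node above: 35.

35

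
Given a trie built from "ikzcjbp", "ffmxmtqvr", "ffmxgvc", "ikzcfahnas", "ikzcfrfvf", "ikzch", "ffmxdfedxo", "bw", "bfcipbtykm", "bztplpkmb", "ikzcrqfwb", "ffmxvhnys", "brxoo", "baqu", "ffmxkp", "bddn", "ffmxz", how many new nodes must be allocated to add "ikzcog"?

Walking "ikzcog" from the root, the first 4 characters ("ikzc") follow existing edges; "o" is the first miss.
So 6 − 4 = 2 new nodes.

2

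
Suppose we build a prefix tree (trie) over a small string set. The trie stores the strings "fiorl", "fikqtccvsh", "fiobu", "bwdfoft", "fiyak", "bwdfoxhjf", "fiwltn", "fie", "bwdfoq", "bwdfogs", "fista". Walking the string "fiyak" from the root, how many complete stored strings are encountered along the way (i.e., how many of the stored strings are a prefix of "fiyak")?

1

Check each prefix of "fiyak" against the stored set — each match is an end-marker on the path.
Prefixes of the query that are stored words: "fiyak"
Count: 1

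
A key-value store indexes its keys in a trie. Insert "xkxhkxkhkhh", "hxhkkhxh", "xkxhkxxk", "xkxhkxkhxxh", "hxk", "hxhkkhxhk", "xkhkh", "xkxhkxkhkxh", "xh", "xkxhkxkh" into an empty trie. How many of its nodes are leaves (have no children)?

8

Leaves are exactly the stored words that no other stored word extends.
Those words: "hxhkkhxhk", "hxk", "xh", "xkhkh", "xkxhkxkhkhh", "xkxhkxkhkxh", "xkxhkxkhxxh", "xkxhkxxk"
Leaf count: 8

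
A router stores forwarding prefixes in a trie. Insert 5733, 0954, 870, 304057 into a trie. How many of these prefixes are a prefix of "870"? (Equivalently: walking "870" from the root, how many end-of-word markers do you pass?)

1

Check each prefix of "870" against the stored set — each match is an end-marker on the path.
Prefixes of the query that are stored words: "870"
Count: 1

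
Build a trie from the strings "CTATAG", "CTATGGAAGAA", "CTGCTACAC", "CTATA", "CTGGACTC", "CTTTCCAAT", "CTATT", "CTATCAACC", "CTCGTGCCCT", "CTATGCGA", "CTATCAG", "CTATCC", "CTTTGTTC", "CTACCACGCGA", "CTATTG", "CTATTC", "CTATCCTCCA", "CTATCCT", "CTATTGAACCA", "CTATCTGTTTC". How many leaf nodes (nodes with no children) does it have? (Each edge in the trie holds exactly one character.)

15

A leaf is a node with no children — equivalently, the end of a word that is not a proper prefix of any other stored word.
Those words: "CTACCACGCGA", "CTATAG", "CTATCAACC", "CTATCAG", "CTATCCTCCA", "CTATCTGTTTC", "CTATGCGA", "CTATGGAAGAA", "CTATTC", "CTATTGAACCA", "CTCGTGCCCT", "CTGCTACAC", "CTGGACTC", "CTTTCCAAT", "CTTTGTTC"
Leaf count: 15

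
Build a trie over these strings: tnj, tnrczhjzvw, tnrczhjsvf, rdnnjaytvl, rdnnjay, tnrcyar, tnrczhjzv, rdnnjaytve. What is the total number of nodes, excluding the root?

Trace insertions, counting only characters that open a new branch:
  "tnj" → 3 new (t, n, j)
  "tnrczhjzvw" → prefix "tn" already present; 8 new (r, c, z, h, j, z, v, w)
  "tnrczhjsvf" → prefix "tnrczhj" already present; 3 new (s, v, f)
  "rdnnjaytvl" → 10 new (r, d, n, n, j, a, y, t, v, l)
  "rdnnjay" → prefix "rdnnjay" already present; 0 new (none)
  "tnrcyar" → prefix "tnrc" already present; 3 new (y, a, r)
  "tnrczhjzv" → prefix "tnrczhjzv" already present; 0 new (none)
  "rdnnjaytve" → prefix "rdnnjaytv" already present; 1 new (e)
Total nodes = 3 + 8 + 3 + 10 + 0 + 3 + 0 + 1 = 28

28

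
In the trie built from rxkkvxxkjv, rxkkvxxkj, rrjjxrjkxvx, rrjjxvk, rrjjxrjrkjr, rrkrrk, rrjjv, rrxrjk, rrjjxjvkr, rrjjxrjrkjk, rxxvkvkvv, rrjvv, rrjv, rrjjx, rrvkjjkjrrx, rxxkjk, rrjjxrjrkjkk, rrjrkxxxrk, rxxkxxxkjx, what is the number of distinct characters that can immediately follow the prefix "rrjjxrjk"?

Follow the path "rrjjxrjk" to its node, then look at its outgoing edges.
Distinct next characters after "rrjjxrjk": x.
That node has 1 child edge.

1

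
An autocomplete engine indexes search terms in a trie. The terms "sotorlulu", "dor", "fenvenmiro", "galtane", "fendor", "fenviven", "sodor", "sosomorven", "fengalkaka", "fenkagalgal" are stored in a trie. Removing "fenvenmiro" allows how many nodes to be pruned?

A node on "fenvenmiro"'s path can go only if nothing else ends at it or branches off below it.
The suffix "enmiro" (6 nodes) is used only by "fenvenmiro"; the node for "fenv" still has the child "i", so pruning stops there.
Nodes removed: 6

6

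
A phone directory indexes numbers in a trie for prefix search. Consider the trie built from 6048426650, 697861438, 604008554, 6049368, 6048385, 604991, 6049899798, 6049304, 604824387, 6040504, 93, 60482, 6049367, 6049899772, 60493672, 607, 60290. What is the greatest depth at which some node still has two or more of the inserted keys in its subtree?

8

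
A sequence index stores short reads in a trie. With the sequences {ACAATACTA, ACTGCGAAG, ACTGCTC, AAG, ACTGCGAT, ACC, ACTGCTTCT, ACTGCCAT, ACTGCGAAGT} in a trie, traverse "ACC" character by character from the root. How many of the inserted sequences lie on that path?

Check each prefix of "ACC" against the stored set — each match is an end-marker on the path.
Prefixes of the query that are stored words: "ACC"
Count: 1

1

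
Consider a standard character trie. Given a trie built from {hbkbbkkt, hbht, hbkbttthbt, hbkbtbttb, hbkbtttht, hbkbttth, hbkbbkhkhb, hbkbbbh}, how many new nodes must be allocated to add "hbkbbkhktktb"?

4

"hbkbbkhk" is already a path in the trie; the remaining "tktb" must be added.
Each of the 4 remaining characters creates one node.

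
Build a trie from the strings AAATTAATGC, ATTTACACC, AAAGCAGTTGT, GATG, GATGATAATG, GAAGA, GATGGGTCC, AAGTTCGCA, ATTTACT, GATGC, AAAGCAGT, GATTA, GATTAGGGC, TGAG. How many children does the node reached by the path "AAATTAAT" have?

1

Walk "AAATTAAT" from the root, arriving at one node.
Distinct next characters after "AAATTAAT": G.
That node has 1 child edge.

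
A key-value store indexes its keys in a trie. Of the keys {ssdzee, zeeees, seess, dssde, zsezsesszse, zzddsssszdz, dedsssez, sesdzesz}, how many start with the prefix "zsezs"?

Traverse to the node for "zsezs", then collect every word in that subtree.
Words under "zsezs": zsezsesszse
Count: 1

1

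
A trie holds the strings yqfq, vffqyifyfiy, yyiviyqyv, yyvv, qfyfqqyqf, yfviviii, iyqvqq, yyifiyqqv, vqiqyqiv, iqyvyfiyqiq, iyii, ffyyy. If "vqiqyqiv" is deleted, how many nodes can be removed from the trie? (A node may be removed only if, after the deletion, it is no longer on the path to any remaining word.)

A node on "vqiqyqiv"'s path can go only if nothing else ends at it or branches off below it.
The suffix "qiqyqiv" (7 nodes) is used only by "vqiqyqiv"; the node for "v" still has the child "f", so pruning stops there.
Nodes removed: 7

7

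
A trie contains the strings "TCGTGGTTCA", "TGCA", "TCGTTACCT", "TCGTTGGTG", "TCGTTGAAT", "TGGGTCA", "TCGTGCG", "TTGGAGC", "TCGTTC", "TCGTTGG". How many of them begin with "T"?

10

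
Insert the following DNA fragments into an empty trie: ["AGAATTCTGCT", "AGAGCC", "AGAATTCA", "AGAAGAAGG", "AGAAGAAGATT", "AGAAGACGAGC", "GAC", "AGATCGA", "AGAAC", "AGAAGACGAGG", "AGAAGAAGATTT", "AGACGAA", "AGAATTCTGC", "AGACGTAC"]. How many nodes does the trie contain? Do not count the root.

45

Count nodes per top-level branch (shared prefixes stored once):
  'A'-branch (AGAAC, AGAAGAAGATT, AGAAGAAGATTT, AGAAGAAGG, AGAAGACGAGC, AGAAGACGAGG, AGAATTCA, AGAATTCTGC, AGAATTCTGCT, AGACGAA, AGACGTAC, AGAGCC, AGATCGA): 42 nodes
  'G'-branch (GAC): 3 nodes
Sum: 45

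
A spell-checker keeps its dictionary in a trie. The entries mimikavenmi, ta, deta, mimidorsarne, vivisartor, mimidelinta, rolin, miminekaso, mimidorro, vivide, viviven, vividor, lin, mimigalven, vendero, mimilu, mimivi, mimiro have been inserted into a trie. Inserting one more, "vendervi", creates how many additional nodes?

2

Walking "vendervi" from the root, the first 6 characters ("vender") follow existing edges; "v" is the first miss.
So 8 − 6 = 2 new nodes.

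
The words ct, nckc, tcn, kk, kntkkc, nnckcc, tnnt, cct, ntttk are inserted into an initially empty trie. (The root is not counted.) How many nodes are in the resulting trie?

30

Trie structure (* marks end of a word):
(root)
├─ c
│  ├─ c
│  │  └─ t *
│  └─ t *
├─ k
│  ├─ k *
│  └─ n
│     └─ t
│        └─ k
│           └─ k
│              └─ c *
├─ n
│  ├─ c
│  │  └─ k
│  │     └─ c *
│  ├─ n
│  │  └─ c
│  │     └─ k
│  │        └─ c
│  │           └─ c *
│  └─ t
│     └─ t
│        └─ t
│           └─ k *
└─ t
   ├─ c
   │  └─ n *
   └─ n
      └─ n
         └─ t *
Counting every labelled node above: 30.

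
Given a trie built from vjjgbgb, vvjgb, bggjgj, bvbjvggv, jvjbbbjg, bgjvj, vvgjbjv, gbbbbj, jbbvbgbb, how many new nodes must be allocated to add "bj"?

"b" is already a path in the trie; the remaining "j" must be added.
So 2 − 1 = 1 new nodes.

1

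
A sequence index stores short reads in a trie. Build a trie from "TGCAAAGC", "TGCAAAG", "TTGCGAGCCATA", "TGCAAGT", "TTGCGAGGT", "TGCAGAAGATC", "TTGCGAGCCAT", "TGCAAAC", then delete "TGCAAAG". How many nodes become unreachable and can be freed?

0

A node on "TGCAAAG"'s path can go only if nothing else ends at it or branches off below it.
Every node on "TGCAAAG" is still needed (e.g. by "TGCAAAGC"), so nothing is freed.
Nodes removed: 0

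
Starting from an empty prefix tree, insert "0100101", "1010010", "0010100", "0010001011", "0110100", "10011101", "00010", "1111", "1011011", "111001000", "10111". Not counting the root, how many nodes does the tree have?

Trace insertions, counting only characters that open a new branch:
  "0100101" → 7 new (0, 1, 0, 0, 1, 0, 1)
  "1010010" → 7 new (1, 0, 1, 0, 0, 1, 0)
  "0010100" → prefix "0" already present; 6 new (0, 1, 0, 1, 0, 0)
  "0010001011" → prefix "0010" already present; 6 new (0, 0, 1, 0, 1, 1)
  "0110100" → prefix "01" already present; 5 new (1, 0, 1, 0, 0)
  "10011101" → prefix "10" already present; 6 new (0, 1, 1, 1, 0, 1)
  "00010" → prefix "00" already present; 3 new (0, 1, 0)
  "1111" → prefix "1" already present; 3 new (1, 1, 1)
  "1011011" → prefix "101" already present; 4 new (1, 0, 1, 1)
  "111001000" → prefix "111" already present; 6 new (0, 0, 1, 0, 0, 0)
  "10111" → prefix "1011" already present; 1 new (1)
Total nodes = 7 + 7 + 6 + 6 + 5 + 6 + 3 + 3 + 4 + 6 + 1 = 54

54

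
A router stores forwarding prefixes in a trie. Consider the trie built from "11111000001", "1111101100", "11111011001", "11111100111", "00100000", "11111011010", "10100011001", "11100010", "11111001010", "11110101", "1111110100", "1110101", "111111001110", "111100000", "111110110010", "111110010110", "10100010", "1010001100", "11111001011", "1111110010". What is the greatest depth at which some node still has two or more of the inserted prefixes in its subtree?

Equivalently: take the maximum, over all pairs, of their longest common prefix length.
"11111001011" and "111110010110" agree on "11111001011" (11 characters) before diverging; nothing deeper is shared.
Longest shared-prefix length: 11

11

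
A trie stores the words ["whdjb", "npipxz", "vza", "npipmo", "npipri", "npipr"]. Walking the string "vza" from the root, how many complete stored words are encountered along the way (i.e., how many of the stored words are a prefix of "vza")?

Check each prefix of "vza" against the stored set — each match is an end-marker on the path.
Prefixes of the query that are stored words: "vza"
Count: 1

1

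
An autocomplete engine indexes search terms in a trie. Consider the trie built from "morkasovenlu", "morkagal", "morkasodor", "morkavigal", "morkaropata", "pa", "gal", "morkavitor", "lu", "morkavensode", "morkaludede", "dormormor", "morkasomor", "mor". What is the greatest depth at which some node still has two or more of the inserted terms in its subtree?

Equivalently: take the maximum, over all pairs, of their longest common prefix length.
e.g. "morkasodor" and "morkasomor" share the prefix "morkaso" of length 7; no pair shares a longer one.
Longest shared-prefix length: 7

7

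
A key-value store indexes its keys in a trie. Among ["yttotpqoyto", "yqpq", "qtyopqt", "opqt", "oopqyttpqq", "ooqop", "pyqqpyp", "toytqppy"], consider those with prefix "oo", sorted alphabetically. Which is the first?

Filter for "oo…" and sort: "oopqyttpqq", "ooqop"
Position 1: oopqyttpqq

oopqyttpqq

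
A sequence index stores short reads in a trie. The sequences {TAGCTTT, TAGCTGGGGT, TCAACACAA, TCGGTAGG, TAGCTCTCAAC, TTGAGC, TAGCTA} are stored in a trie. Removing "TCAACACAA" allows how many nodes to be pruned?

Walk "TCAACACAA" from the leaf back toward the root, removing each node that no remaining word uses.
The suffix "AACACAA" (7 nodes) is used only by "TCAACACAA"; the node for "TC" still has the child "G", so pruning stops there.
Nodes removed: 7

7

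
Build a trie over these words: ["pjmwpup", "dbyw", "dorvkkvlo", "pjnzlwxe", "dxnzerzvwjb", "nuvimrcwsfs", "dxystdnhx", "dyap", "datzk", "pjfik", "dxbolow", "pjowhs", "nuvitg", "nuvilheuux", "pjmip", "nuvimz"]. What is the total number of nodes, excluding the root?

For each word, the new-node count is its length minus the longest prefix already in the trie:
  "pjmwpup" → 7 new (p, j, m, w, p, u, p)
  "dbyw" → 4 new (d, b, y, w)
  "dorvkkvlo" → prefix "d" already present; 8 new (o, r, v, k, k, v, l, o)
  "pjnzlwxe" → prefix "pj" already present; 6 new (n, z, l, w, x, e)
  "dxnzerzvwjb" → prefix "d" already present; 10 new (x, n, z, e, r, z, v, w, j, b)
  "nuvimrcwsfs" → 11 new (n, u, v, i, m, r, c, w, s, f, s)
  "dxystdnhx" → prefix "dx" already present; 7 new (y, s, t, d, n, h, x)
  "dyap" → prefix "d" already present; 3 new (y, a, p)
  "datzk" → prefix "d" already present; 4 new (a, t, z, k)
  "pjfik" → prefix "pj" already present; 3 new (f, i, k)
  "dxbolow" → prefix "dx" already present; 5 new (b, o, l, o, w)
  "pjowhs" → prefix "pj" already present; 4 new (o, w, h, s)
  "nuvitg" → prefix "nuvi" already present; 2 new (t, g)
  "nuvilheuux" → prefix "nuvi" already present; 6 new (l, h, e, u, u, x)
  "pjmip" → prefix "pjm" already present; 2 new (i, p)
  "nuvimz" → prefix "nuvim" already present; 1 new (z)
Total nodes = 7 + 4 + 8 + 6 + 10 + 11 + 7 + 3 + 4 + 3 + 5 + 4 + 2 + 6 + 2 + 1 = 83

83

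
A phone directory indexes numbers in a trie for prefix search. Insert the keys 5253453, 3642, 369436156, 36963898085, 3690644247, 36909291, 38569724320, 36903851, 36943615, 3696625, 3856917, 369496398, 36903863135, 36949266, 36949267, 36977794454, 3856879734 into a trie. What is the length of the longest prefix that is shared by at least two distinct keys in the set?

8

The deepest shared node is where two words last agree before diverging.
"36943615" and "369436156" agree on "36943615" (8 characters) before diverging; nothing deeper is shared.
Longest shared-prefix length: 8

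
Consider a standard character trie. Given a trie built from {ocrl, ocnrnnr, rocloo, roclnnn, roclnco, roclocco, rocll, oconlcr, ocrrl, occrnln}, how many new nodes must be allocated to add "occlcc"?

3

Walking "occlcc" from the root, the first 3 characters ("occ") follow existing edges; "l" is the first miss.
New nodes needed: |"occlcc"| − 3 = 6 − 3 = 3.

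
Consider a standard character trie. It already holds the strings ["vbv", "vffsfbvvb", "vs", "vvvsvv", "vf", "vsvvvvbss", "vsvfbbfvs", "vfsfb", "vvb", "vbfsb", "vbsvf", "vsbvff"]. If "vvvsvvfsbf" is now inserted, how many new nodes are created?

Walking "vvvsvvfsbf" from the root, the first 6 characters ("vvvsvv") follow existing edges; "f" is the first miss.
New nodes needed: |"vvvsvvfsbf"| − 6 = 10 − 6 = 4.

4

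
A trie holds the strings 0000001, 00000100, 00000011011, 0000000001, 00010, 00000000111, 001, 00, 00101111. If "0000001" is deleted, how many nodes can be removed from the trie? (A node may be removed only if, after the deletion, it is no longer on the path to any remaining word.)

After clearing the end-marker at "0000001", prune upward until reaching a node still needed by another word.
Every node on "0000001" is still needed (e.g. by "00000011011"), so nothing is freed.
Nodes removed: 0

0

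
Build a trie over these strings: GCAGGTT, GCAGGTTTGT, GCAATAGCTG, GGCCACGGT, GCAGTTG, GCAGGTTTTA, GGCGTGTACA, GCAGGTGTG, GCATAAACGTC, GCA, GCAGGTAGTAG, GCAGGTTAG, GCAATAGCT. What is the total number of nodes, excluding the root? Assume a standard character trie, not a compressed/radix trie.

Insert word by word; a character creates a node only if that edge doesn't already exist:
  "GCAGGTT" → 7 new (G, C, A, G, G, T, T)
  "GCAGGTTTGT" → prefix "GCAGGTT" already present; 3 new (T, G, T)
  "GCAATAGCTG" → prefix "GCA" already present; 7 new (A, T, A, G, C, T, G)
  "GGCCACGGT" → prefix "G" already present; 8 new (G, C, C, A, C, G, G, T)
  "GCAGTTG" → prefix "GCAG" already present; 3 new (T, T, G)
  "GCAGGTTTTA" → prefix "GCAGGTTT" already present; 2 new (T, A)
  "GGCGTGTACA" → prefix "GGC" already present; 7 new (G, T, G, T, A, C, A)
  "GCAGGTGTG" → prefix "GCAGGT" already present; 3 new (G, T, G)
  "GCATAAACGTC" → prefix "GCA" already present; 8 new (T, A, A, A, C, G, T, C)
  "GCA" → prefix "GCA" already present; 0 new (none)
  "GCAGGTAGTAG" → prefix "GCAGGT" already present; 5 new (A, G, T, A, G)
  "GCAGGTTAG" → prefix "GCAGGTT" already present; 2 new (A, G)
  "GCAATAGCT" → prefix "GCAATAGCT" already present; 0 new (none)
Total nodes = 7 + 3 + 7 + 8 + 3 + 2 + 7 + 3 + 8 + 0 + 5 + 2 + 0 = 55

55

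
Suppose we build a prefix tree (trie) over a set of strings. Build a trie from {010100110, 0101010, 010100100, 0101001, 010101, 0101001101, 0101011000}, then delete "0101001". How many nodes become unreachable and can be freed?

0

After clearing the end-marker at "0101001", prune upward until reaching a node still needed by another word.
Every node on "0101001" is still needed (e.g. by "010100110"), so nothing is freed.
Nodes removed: 0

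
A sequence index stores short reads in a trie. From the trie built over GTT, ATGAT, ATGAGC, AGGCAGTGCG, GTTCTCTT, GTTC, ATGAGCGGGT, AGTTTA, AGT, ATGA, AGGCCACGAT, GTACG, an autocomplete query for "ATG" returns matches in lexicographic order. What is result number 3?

ATGAGCGGGT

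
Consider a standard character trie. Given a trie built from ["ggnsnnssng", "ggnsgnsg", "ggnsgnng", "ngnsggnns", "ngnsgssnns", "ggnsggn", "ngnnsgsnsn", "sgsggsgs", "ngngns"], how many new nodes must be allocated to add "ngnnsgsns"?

Every character of "ngnnsgsns" already lies on an existing path (it is a prefix of some stored word).
No new nodes are needed: 0.

0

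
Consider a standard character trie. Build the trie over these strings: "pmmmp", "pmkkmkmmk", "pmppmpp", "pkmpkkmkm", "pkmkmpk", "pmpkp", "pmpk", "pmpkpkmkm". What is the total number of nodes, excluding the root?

35

Trie structure (* marks end of a word):
(root)
└─ p
   ├─ k
   │  └─ m
   │     ├─ k
   │     │  └─ m
   │     │     └─ p
   │     │        └─ k *
   │     └─ p
   │        └─ k
   │           └─ k
   │              └─ m
   │                 └─ k
   │                    └─ m *
   └─ m
      ├─ k
      │  └─ k
      │     └─ m
      │        └─ k
      │           └─ m
      │              └─ m
      │                 └─ k *
      ├─ m
      │  └─ m
      │     └─ p *
      └─ p
         ├─ k *
         │  └─ p *
         │     └─ k
         │        └─ m
         │           └─ k
         │              └─ m *
         └─ p
            └─ m
               └─ p
                  └─ p *
Counting every labelled node above: 35.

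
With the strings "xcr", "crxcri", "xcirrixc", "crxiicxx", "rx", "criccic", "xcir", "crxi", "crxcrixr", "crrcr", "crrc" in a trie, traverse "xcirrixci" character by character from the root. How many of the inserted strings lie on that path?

2

Walk "xcirrixci" from the root; an end-of-word marker is hit whenever a stored word is a prefix of "xcirrixci".
Prefixes of the query that are stored words: "xcir", "xcirrixc"
Count: 2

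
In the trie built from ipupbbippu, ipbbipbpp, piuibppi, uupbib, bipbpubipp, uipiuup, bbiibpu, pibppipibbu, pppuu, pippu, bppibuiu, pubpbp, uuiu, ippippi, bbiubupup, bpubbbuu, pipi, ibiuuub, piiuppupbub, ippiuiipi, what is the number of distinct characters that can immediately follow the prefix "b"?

3

The children of the "b" node are the distinct next characters among strings starting with "b".
Distinct next characters after "b": b, i, p.
That node has 3 child edges.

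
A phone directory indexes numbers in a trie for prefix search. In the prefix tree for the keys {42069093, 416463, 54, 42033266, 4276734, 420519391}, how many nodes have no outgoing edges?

6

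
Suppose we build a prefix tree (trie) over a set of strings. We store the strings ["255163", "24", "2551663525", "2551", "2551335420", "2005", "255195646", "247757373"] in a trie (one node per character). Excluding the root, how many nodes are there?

For each word, the new-node count is its length minus the longest prefix already in the trie:
  "255163" → 6 new (2, 5, 5, 1, 6, 3)
  "24" → prefix "2" already present; 1 new (4)
  "2551663525" → prefix "25516" already present; 5 new (6, 3, 5, 2, 5)
  "2551" → prefix "2551" already present; 0 new (none)
  "2551335420" → prefix "2551" already present; 6 new (3, 3, 5, 4, 2, 0)
  "2005" → prefix "2" already present; 3 new (0, 0, 5)
  "255195646" → prefix "2551" already present; 5 new (9, 5, 6, 4, 6)
  "247757373" → prefix "24" already present; 7 new (7, 7, 5, 7, 3, 7, 3)
Total nodes = 6 + 1 + 5 + 0 + 6 + 3 + 5 + 7 = 33

33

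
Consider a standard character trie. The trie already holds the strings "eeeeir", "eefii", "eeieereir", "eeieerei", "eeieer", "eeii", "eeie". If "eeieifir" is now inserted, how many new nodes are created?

4

The longest prefix of "eeieifir" already in the trie is "eeie" (length 4).
So 8 − 4 = 4 new nodes.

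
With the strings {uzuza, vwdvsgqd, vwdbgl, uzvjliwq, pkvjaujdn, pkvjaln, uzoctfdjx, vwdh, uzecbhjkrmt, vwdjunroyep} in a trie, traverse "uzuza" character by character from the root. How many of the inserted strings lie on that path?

Walk "uzuza" from the root; an end-of-word marker is hit whenever a stored word is a prefix of "uzuza".
Prefixes of the query that are stored words: "uzuza"
Count: 1

1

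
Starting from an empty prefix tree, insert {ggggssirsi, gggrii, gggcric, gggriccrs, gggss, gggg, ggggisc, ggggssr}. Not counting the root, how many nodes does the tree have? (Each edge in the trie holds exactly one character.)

For each word, the new-node count is its length minus the longest prefix already in the trie:
  "ggggssirsi" → 10 new (g, g, g, g, s, s, i, r, s, i)
  "gggrii" → prefix "ggg" already present; 3 new (r, i, i)
  "gggcric" → prefix "ggg" already present; 4 new (c, r, i, c)
  "gggriccrs" → prefix "gggri" already present; 4 new (c, c, r, s)
  "gggss" → prefix "ggg" already present; 2 new (s, s)
  "gggg" → prefix "gggg" already present; 0 new (none)
  "ggggisc" → prefix "gggg" already present; 3 new (i, s, c)
  "ggggssr" → prefix "ggggss" already present; 1 new (r)
Total nodes = 10 + 3 + 4 + 4 + 2 + 0 + 3 + 1 = 27

27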